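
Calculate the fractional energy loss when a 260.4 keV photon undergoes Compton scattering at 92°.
0.3453 (or 34.53%)

Calculate initial and final photon energies:

Initial: E₀ = 260.4 keV → λ₀ = 4.7613 pm
Compton shift: Δλ = 2.5110 pm
Final wavelength: λ' = 7.2723 pm
Final energy: E' = 170.4886 keV

Fractional energy loss:
(E₀ - E')/E₀ = (260.4000 - 170.4886)/260.4000
= 89.9114/260.4000
= 0.3453
= 34.53%

(Intermediate values are shown rounded; full precision is carried through to the final answer.)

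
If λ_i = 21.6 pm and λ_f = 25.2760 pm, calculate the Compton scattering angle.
121.00°

First find the wavelength shift:
Δλ = λ' - λ = 25.2760 - 21.6 = 3.6760 pm

Using Δλ = λ_C(1 - cos θ), with λ_C = h/(m_e·c) ≈ 2.42631024 pm:
cos θ = 1 - Δλ/λ_C
cos θ = 1 - 3.6760/2.42631024
cos θ = -0.515058

θ = arccos(-0.515058)
θ = 121.00°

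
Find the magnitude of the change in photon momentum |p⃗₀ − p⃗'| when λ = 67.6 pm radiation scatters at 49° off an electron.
8.0807e-24 kg·m/s

Photon momentum magnitude is p = h/λ.

Initial momentum:
p₀ = h/λ = 6.6261e-34/6.7600e-11 = 9.8019e-24 kg·m/s

After scattering:
λ' = λ + Δλ = 67.6 + 0.8345 = 68.4345 pm
p' = h/λ' = 6.6261e-34/6.8435e-11 = 9.6824e-24 kg·m/s

Momentum is a vector; the scattered photon's direction makes angle θ = 49° with the incident direction. The magnitude of the vector change Δp⃗ = p⃗₀ − p⃗' is found from the law of cosines:
|Δp⃗|² = p₀² + p'² − 2p₀p'cos θ
|Δp⃗|² = (9.8019e-24)² + (9.6824e-24)² − 2·9.8019e-24·9.6824e-24·cos(49°)
|Δp⃗| = 8.0807e-24 kg·m/s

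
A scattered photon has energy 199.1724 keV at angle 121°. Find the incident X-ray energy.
486.4001 keV

Convert final energy to wavelength (hc ≈ 1239.842 keV·pm):
λ' = hc/E' = 1239.842 / 199.1724 = 6.2250 pm

Calculate the Compton shift:
Δλ = λ_C(1 - cos(121°))
Δλ = 2.4263 × (1 - cos(121°))
Δλ = 3.6760 pm

Initial wavelength:
λ = λ' - Δλ = 6.2250 - 3.6760 = 2.5490 pm

Initial energy:
E = hc/λ = 1239.842 / 2.5490 = 486.4001 keV

(Intermediate values are shown rounded; full precision is carried through to the final answer.)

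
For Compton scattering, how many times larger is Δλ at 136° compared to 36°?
136° produces the larger shift by a factor of 9.003

Calculate both shifts using Δλ = λ_C(1 - cos θ):

For θ₁ = 36°:
Δλ₁ = 2.4263 × (1 - cos(36°))
Δλ₁ = 2.4263 × 0.1910
Δλ₁ = 0.4634 pm

For θ₂ = 136°:
Δλ₂ = 2.4263 × (1 - cos(136°))
Δλ₂ = 2.4263 × 1.7193
Δλ₂ = 4.1717 pm

The 136° angle produces the larger shift.
Ratio: 4.1717/0.4634 = 9.003

(Intermediate values are shown rounded; full precision is carried through to the final answer.)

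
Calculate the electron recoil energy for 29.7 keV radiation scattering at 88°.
1.5775 keV

By energy conservation: K_e = E_initial - E_final

First find the scattered photon energy:
Initial wavelength: λ = hc/E = 41.7455 pm
Compton shift: Δλ = λ_C(1 - cos(88°)) = 2.3416 pm
Final wavelength: λ' = 41.7455 + 2.3416 = 44.0872 pm
Final photon energy: E' = hc/λ' = 28.1225 keV

Electron kinetic energy:
K_e = E - E' = 29.7000 - 28.1225 = 1.5775 keV

(Intermediate values are shown rounded; full precision is carried through to the final answer.)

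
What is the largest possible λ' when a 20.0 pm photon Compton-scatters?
24.8526 pm (at θ = 180°)

The Compton shift is Δλ = λ_C(1 − cos θ).

Since cos θ ranges from −1 to 1, the factor (1 − cos θ) ranges from 0 to 2; the maximum shift occurs at θ = 180° (backscattering):
Δλ_max = 2λ_C = 2 × 2.4263 pm = 4.8526 pm

Maximum scattered wavelength:
λ'_max = λ₀ + Δλ_max = 20.0 + 4.8526 = 24.8526 pm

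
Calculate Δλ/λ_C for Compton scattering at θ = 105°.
1.2588 λ_C

The Compton shift formula is:
Δλ = λ_C(1 - cos θ)

Dividing both sides by λ_C:
Δλ/λ_C = 1 - cos θ

For θ = 105°:
Δλ/λ_C = 1 - cos(105°)
Δλ/λ_C = 1 - -0.2588
Δλ/λ_C = 1.2588

This means the shift is 1.2588 × λ_C = 3.0543 pm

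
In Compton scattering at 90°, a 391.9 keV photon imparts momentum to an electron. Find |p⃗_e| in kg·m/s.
2.4066e-22 kg·m/s

The electron is initially at rest, so by conservation of momentum:
p⃗_e = p⃗₀ − p⃗'  (incident photon momentum minus scattered photon momentum)

Photon momentum magnitudes (p = h/λ = E/c):
λ₀ = hc/E₀ = 3.1637 pm → p₀ = h/λ₀ = 2.0944e-22 kg·m/s
Δλ = λ_C(1 − cos 90°) = 2.4263 pm
λ' = 5.5900 pm → p' = h/λ' = 1.1853e-22 kg·m/s

The scattered photon makes angle θ = 90° with the incident direction, so by the law of cosines:
|p⃗_e|² = p₀² + p'² − 2p₀p'cos θ
|p⃗_e|² = (2.0944e-22)² + (1.1853e-22)² − 2·2.0944e-22·1.1853e-22·cos(90°)
|p⃗_e| = 2.4066e-22 kg·m/s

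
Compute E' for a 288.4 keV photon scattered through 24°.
274.9826 keV

First convert energy to wavelength:
λ = hc/E, with hc ≈ 1239.842 keV·pm (i.e. 1239.842 eV·nm)

For E = 288.4 keV = 288400 eV:
λ = 1239.842 keV·pm / 288.4 keV
λ = 4.2990 pm

Calculate the Compton shift:
Δλ = λ_C(1 - cos(24°)) = 2.4263 × 0.0865
Δλ = 0.2098 pm

Final wavelength:
λ' = 4.2990 + 0.2098 = 4.5088 pm

Final energy:
E' = hc/λ' = 1239.842 / 4.5088 = 274.9826 keV

(Intermediate values are shown rounded; full precision is carried through to the final answer.)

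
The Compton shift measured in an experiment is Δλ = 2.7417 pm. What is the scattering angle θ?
97.47°

From the Compton formula Δλ = λ_C(1 - cos θ), we can solve for θ:

cos θ = 1 - Δλ/λ_C

Given:
- Δλ = 2.7417 pm
- λ_C = h/(m_e·c) ≈ 2.42631024 pm

cos θ = 1 - 2.7417/2.42631024
cos θ = 1 - 1.129987
cos θ = -0.129987

θ = arccos(-0.129987)
θ = 97.47°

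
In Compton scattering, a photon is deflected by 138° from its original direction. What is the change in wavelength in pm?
4.2294 pm

Using the Compton scattering formula:
Δλ = λ_C(1 - cos θ)

where λ_C = h/(m_e·c) ≈ 2.4263 pm is the Compton wavelength of an electron.

For θ = 138°:
cos(138°) = -0.7431
1 - cos(138°) = 1.7431

Δλ = 2.4263 × 1.7431
Δλ = 4.2294 pm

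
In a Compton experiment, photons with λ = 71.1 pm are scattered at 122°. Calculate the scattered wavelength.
74.8121 pm

Using the Compton scattering formula:
λ' = λ + Δλ = λ + λ_C(1 - cos θ)

Given:
- Initial wavelength λ = 71.1 pm
- Scattering angle θ = 122°
- Compton wavelength λ_C ≈ 2.4263 pm

Calculate the shift:
Δλ = 2.4263 × (1 - cos(122°))
Δλ = 2.4263 × 1.5299
Δλ = 3.7121 pm

Final wavelength:
λ' = 71.1 + 3.7121 = 74.8121 pm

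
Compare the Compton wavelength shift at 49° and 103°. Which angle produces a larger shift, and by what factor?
103° produces the larger shift by a factor of 3.562

Calculate both shifts using Δλ = λ_C(1 - cos θ):

For θ₁ = 49°:
Δλ₁ = 2.4263 × (1 - cos(49°))
Δλ₁ = 2.4263 × 0.3439
Δλ₁ = 0.8345 pm

For θ₂ = 103°:
Δλ₂ = 2.4263 × (1 - cos(103°))
Δλ₂ = 2.4263 × 1.2250
Δλ₂ = 2.9721 pm

The 103° angle produces the larger shift.
Ratio: 2.9721/0.8345 = 3.562

(Intermediate values are shown rounded; full precision is carried through to the final answer.)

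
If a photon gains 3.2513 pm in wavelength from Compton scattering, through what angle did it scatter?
109.88°

From the Compton formula Δλ = λ_C(1 - cos θ), we can solve for θ:

cos θ = 1 - Δλ/λ_C

Given:
- Δλ = 3.2513 pm
- λ_C = h/(m_e·c) ≈ 2.42631024 pm

cos θ = 1 - 3.2513/2.42631024
cos θ = 1 - 1.340018
cos θ = -0.340018

θ = arccos(-0.340018)
θ = 109.88°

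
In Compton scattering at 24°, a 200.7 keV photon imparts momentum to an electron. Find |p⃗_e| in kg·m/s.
4.4004e-23 kg·m/s

The electron is initially at rest, so by conservation of momentum:
p⃗_e = p⃗₀ − p⃗'  (incident photon momentum minus scattered photon momentum)

Photon momentum magnitudes (p = h/λ = E/c):
λ₀ = hc/E₀ = 6.1776 pm → p₀ = h/λ₀ = 1.0726e-22 kg·m/s
Δλ = λ_C(1 − cos 24°) = 0.2098 pm
λ' = 6.3874 pm → p' = h/λ' = 1.0374e-22 kg·m/s

The scattered photon makes angle θ = 24° with the incident direction, so by the law of cosines:
|p⃗_e|² = p₀² + p'² − 2p₀p'cos θ
|p⃗_e|² = (1.0726e-22)² + (1.0374e-22)² − 2·1.0726e-22·1.0374e-22·cos(24°)
|p⃗_e| = 4.4004e-23 kg·m/s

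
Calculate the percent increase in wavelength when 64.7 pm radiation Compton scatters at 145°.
6.8220%

Calculate the Compton shift:
Δλ = λ_C(1 - cos(145°))
Δλ = 2.4263 × (1 - cos(145°))
Δλ = 2.4263 × 1.8192
Δλ = 4.4138 pm

Percentage change:
(Δλ/λ₀) × 100 = (4.4138/64.7) × 100
= 6.8220%

(Intermediate values are shown rounded; full precision is carried through to the final answer.)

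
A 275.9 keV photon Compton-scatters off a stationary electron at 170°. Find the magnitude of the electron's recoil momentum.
2.1789e-22 kg·m/s

The electron is initially at rest, so by conservation of momentum:
p⃗_e = p⃗₀ − p⃗'  (incident photon momentum minus scattered photon momentum)

Photon momentum magnitudes (p = h/λ = E/c):
λ₀ = hc/E₀ = 4.4938 pm → p₀ = h/λ₀ = 1.4745e-22 kg·m/s
Δλ = λ_C(1 − cos 170°) = 4.8158 pm
λ' = 9.3096 pm → p' = h/λ' = 7.1175e-23 kg·m/s

The scattered photon makes angle θ = 170° with the incident direction, so by the law of cosines:
|p⃗_e|² = p₀² + p'² − 2p₀p'cos θ
|p⃗_e|² = (1.4745e-22)² + (7.1175e-23)² − 2·1.4745e-22·7.1175e-23·cos(170°)
|p⃗_e| = 2.1789e-22 kg·m/s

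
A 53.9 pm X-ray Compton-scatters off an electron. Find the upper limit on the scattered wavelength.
58.7526 pm (at θ = 180°)

The Compton shift is Δλ = λ_C(1 − cos θ).

Since cos θ ranges from −1 to 1, the factor (1 − cos θ) ranges from 0 to 2; the maximum shift occurs at θ = 180° (backscattering):
Δλ_max = 2λ_C = 2 × 2.4263 pm = 4.8526 pm

Maximum scattered wavelength:
λ'_max = λ₀ + Δλ_max = 53.9 + 4.8526 = 58.7526 pm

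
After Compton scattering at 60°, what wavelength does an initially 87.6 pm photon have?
88.8132 pm

Using the Compton formula: λ' = λ + λ_C(1 − cos θ)

For θ = 60°, cos θ = 1/2 (exact) = 0.5000, so:
1 − cos 60° = 1 − (1/2) = 0.5000

Δλ = λ_C × 0.5000 = 2.4263 × 0.5000 = 1.2132 pm

λ' = 87.6 + 1.2132 = 88.8132 pm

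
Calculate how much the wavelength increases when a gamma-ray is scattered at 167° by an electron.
4.7904 pm

Using the Compton scattering formula:
Δλ = λ_C(1 - cos θ)

where λ_C = h/(m_e·c) ≈ 2.4263 pm is the Compton wavelength of an electron.

For θ = 167°:
cos(167°) = -0.9744
1 - cos(167°) = 1.9744

Δλ = 2.4263 × 1.9744
Δλ = 4.7904 pm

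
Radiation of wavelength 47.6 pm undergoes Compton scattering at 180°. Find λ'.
52.4526 pm

Using the Compton formula: λ' = λ + λ_C(1 − cos θ)

For θ = 180°, cos θ = -1 (exact) = -1.0000, so:
1 − cos 180° = 1 − (-1) = 2.0000

Δλ = λ_C × 2.0000 = 2.4263 × 2.0000 = 4.8526 pm

λ' = 47.6 + 4.8526 = 52.4526 pm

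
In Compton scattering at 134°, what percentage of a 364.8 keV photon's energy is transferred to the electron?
0.5475 (or 54.75%)

Calculate initial and final photon energies:

Initial: E₀ = 364.8 keV → λ₀ = 3.3987 pm
Compton shift: Δλ = 4.1118 pm
Final wavelength: λ' = 7.5105 pm
Final energy: E' = 165.0821 keV

Fractional energy loss:
(E₀ - E')/E₀ = (364.8000 - 165.0821)/364.8000
= 199.7179/364.8000
= 0.5475
= 54.75%

(Intermediate values are shown rounded; full precision is carried through to the final answer.)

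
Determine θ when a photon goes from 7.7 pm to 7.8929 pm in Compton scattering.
23.00°

First find the wavelength shift:
Δλ = λ' - λ = 7.8929 - 7.7 = 0.1929 pm

Using Δλ = λ_C(1 - cos θ), with λ_C = h/(m_e·c) ≈ 2.42631024 pm:
cos θ = 1 - Δλ/λ_C
cos θ = 1 - 0.1929/2.42631024
cos θ = 0.920497

θ = arccos(0.920497)
θ = 23.00°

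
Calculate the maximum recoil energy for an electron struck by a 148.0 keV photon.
54.2851 keV

Maximum energy transfer occurs at θ = 180° (backscattering).

Initial photon: E₀ = 148.0 keV → λ₀ = 8.3773 pm

Maximum Compton shift (at 180°):
Δλ_max = 2λ_C = 2 × 2.4263 = 4.8526 pm

Final wavelength:
λ' = 8.3773 + 4.8526 = 13.2299 pm

Minimum photon energy (maximum energy to electron):
E'_min = hc/λ' = 93.7149 keV

Maximum electron kinetic energy:
K_max = E₀ - E'_min = 148.0000 - 93.7149 = 54.2851 keV

(Intermediate values are shown rounded; full precision is carried through to the final answer.)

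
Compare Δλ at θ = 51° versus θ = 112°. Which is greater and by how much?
112° produces the larger shift by a factor of 3.708

Calculate both shifts using Δλ = λ_C(1 - cos θ):

For θ₁ = 51°:
Δλ₁ = 2.4263 × (1 - cos(51°))
Δλ₁ = 2.4263 × 0.3707
Δλ₁ = 0.8994 pm

For θ₂ = 112°:
Δλ₂ = 2.4263 × (1 - cos(112°))
Δλ₂ = 2.4263 × 1.3746
Δλ₂ = 3.3352 pm

The 112° angle produces the larger shift.
Ratio: 3.3352/0.8994 = 3.708

(Intermediate values are shown rounded; full precision is carried through to the final answer.)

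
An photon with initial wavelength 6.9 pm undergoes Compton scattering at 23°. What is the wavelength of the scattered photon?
7.0929 pm

Using the Compton scattering formula:
λ' = λ + Δλ = λ + λ_C(1 - cos θ)

Given:
- Initial wavelength λ = 6.9 pm
- Scattering angle θ = 23°
- Compton wavelength λ_C ≈ 2.4263 pm

Calculate the shift:
Δλ = 2.4263 × (1 - cos(23°))
Δλ = 2.4263 × 0.0795
Δλ = 0.1929 pm

Final wavelength:
λ' = 6.9 + 0.1929 = 7.0929 pm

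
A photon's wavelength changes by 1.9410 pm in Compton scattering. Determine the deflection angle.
78.46°

From the Compton formula Δλ = λ_C(1 - cos θ), we can solve for θ:

cos θ = 1 - Δλ/λ_C

Given:
- Δλ = 1.9410 pm
- λ_C = h/(m_e·c) ≈ 2.42631024 pm

cos θ = 1 - 1.9410/2.42631024
cos θ = 1 - 0.799980
cos θ = 0.200020

θ = arccos(0.200020)
θ = 78.46°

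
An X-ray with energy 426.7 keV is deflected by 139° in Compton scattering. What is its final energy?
173.0868 keV

First convert energy to wavelength:
λ = hc/E, with hc ≈ 1239.842 keV·pm (i.e. 1239.842 eV·nm)

For E = 426.7 keV = 426700 eV:
λ = 1239.842 keV·pm / 426.7 keV
λ = 2.9057 pm

Calculate the Compton shift:
Δλ = λ_C(1 - cos(139°)) = 2.4263 × 1.7547
Δλ = 4.2575 pm

Final wavelength:
λ' = 2.9057 + 4.2575 = 7.1631 pm

Final energy:
E' = hc/λ' = 1239.842 / 7.1631 = 173.0868 keV

(Intermediate values are shown rounded; full precision is carried through to the final answer.)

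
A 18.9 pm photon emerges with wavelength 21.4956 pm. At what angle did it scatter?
94.00°

First find the wavelength shift:
Δλ = λ' - λ = 21.4956 - 18.9 = 2.5956 pm

Using Δλ = λ_C(1 - cos θ), with λ_C = h/(m_e·c) ≈ 2.42631024 pm:
cos θ = 1 - Δλ/λ_C
cos θ = 1 - 2.5956/2.42631024
cos θ = -0.069773

θ = arccos(-0.069773)
θ = 94.00°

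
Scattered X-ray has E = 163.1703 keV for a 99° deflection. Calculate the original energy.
258.7001 keV

Convert final energy to wavelength (hc ≈ 1239.842 keV·pm):
λ' = hc/E' = 1239.842 / 163.1703 = 7.5985 pm

Calculate the Compton shift:
Δλ = λ_C(1 - cos(99°))
Δλ = 2.4263 × (1 - cos(99°))
Δλ = 2.8059 pm

Initial wavelength:
λ = λ' - Δλ = 7.5985 - 2.8059 = 4.7926 pm

Initial energy:
E = hc/λ = 1239.842 / 4.7926 = 258.7001 keV

(Intermediate values are shown rounded; full precision is carried through to the final answer.)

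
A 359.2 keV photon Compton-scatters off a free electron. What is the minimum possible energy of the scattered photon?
149.3013 keV (at θ = 180°)

The scattered photon has minimum energy when its wavelength is maximum, i.e., when the Compton shift Δλ = λ_C(1 − cos θ) is maximum. This occurs at θ = 180° (backscattering), giving Δλ_max = 2λ_C = 4.8526 pm.

Initial wavelength: λ₀ = hc/E₀ = 3.4517 pm
Maximum final wavelength: λ'_max = λ₀ + 2λ_C = 3.4517 + 4.8526 = 8.3043 pm
Minimum final energy: E'_min = hc/λ'_max = 149.3013 keV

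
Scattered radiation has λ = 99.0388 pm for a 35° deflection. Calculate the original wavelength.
98.6000 pm

From λ' = λ + Δλ, we have λ = λ' - Δλ

First calculate the Compton shift:
Δλ = λ_C(1 - cos θ)
Δλ = 2.4263 × (1 - cos(35°))
Δλ = 2.4263 × 0.1808
Δλ = 0.4388 pm

Initial wavelength:
λ = λ' - Δλ
λ = 99.0388 - 0.4388
λ = 98.6000 pm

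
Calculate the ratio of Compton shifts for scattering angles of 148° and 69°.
148° produces the larger shift by a factor of 2.880

Calculate both shifts using Δλ = λ_C(1 - cos θ):

For θ₁ = 69°:
Δλ₁ = 2.4263 × (1 - cos(69°))
Δλ₁ = 2.4263 × 0.6416
Δλ₁ = 1.5568 pm

For θ₂ = 148°:
Δλ₂ = 2.4263 × (1 - cos(148°))
Δλ₂ = 2.4263 × 1.8480
Δλ₂ = 4.4839 pm

The 148° angle produces the larger shift.
Ratio: 4.4839/1.5568 = 2.880

(Intermediate values are shown rounded; full precision is carried through to the final answer.)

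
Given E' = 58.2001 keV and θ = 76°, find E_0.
63.7000 keV

Convert final energy to wavelength (hc ≈ 1239.842 keV·pm):
λ' = hc/E' = 1239.842 / 58.2001 = 21.3031 pm

Calculate the Compton shift:
Δλ = λ_C(1 - cos(76°))
Δλ = 2.4263 × (1 - cos(76°))
Δλ = 1.8393 pm

Initial wavelength:
λ = λ' - Δλ = 21.3031 - 1.8393 = 19.4638 pm

Initial energy:
E = hc/λ = 1239.842 / 19.4638 = 63.7000 keV

(Intermediate values are shown rounded; full precision is carried through to the final answer.)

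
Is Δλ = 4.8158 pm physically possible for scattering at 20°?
No, inconsistent

Calculate the expected shift for θ = 20°:

Δλ_expected = λ_C(1 - cos(20°))
Δλ_expected = 2.4263 × (1 - cos(20°))
Δλ_expected = 2.4263 × 0.0603
Δλ_expected = 0.1463 pm

Given shift: 4.8158 pm
Expected shift: 0.1463 pm
Difference: 4.6694 pm

The values do not match. The given shift corresponds to θ ≈ 170.0°, not 20°.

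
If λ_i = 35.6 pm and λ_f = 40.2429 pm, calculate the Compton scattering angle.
156.00°

First find the wavelength shift:
Δλ = λ' - λ = 40.2429 - 35.6 = 4.6429 pm

Using Δλ = λ_C(1 - cos θ), with λ_C = h/(m_e·c) ≈ 2.42631024 pm:
cos θ = 1 - Δλ/λ_C
cos θ = 1 - 4.6429/2.42631024
cos θ = -0.913564

θ = arccos(-0.913564)
θ = 156.00°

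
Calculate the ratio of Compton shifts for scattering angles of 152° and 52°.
152° produces the larger shift by a factor of 4.899

Calculate both shifts using Δλ = λ_C(1 - cos θ):

For θ₁ = 52°:
Δλ₁ = 2.4263 × (1 - cos(52°))
Δλ₁ = 2.4263 × 0.3843
Δλ₁ = 0.9325 pm

For θ₂ = 152°:
Δλ₂ = 2.4263 × (1 - cos(152°))
Δλ₂ = 2.4263 × 1.8829
Δλ₂ = 4.5686 pm

The 152° angle produces the larger shift.
Ratio: 4.5686/0.9325 = 4.899

(Intermediate values are shown rounded; full precision is carried through to the final answer.)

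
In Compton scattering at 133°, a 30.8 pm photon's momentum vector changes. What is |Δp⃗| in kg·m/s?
3.7163e-23 kg·m/s

Photon momentum magnitude is p = h/λ.

Initial momentum:
p₀ = h/λ = 6.6261e-34/3.0800e-11 = 2.1513e-23 kg·m/s

After scattering:
λ' = λ + Δλ = 30.8 + 4.0810 = 34.8810 pm
p' = h/λ' = 6.6261e-34/3.4881e-11 = 1.8996e-23 kg·m/s

Momentum is a vector; the scattered photon's direction makes angle θ = 133° with the incident direction. The magnitude of the vector change Δp⃗ = p⃗₀ − p⃗' is found from the law of cosines:
|Δp⃗|² = p₀² + p'² − 2p₀p'cos θ
|Δp⃗|² = (2.1513e-23)² + (1.8996e-23)² − 2·2.1513e-23·1.8996e-23·cos(133°)
|Δp⃗| = 3.7163e-23 kg·m/s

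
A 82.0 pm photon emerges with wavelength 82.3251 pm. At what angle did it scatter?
30.00°

First find the wavelength shift:
Δλ = λ' - λ = 82.3251 - 82.0 = 0.3251 pm

Using Δλ = λ_C(1 - cos θ), with λ_C = h/(m_e·c) ≈ 2.42631024 pm:
cos θ = 1 - Δλ/λ_C
cos θ = 1 - 0.3251/2.42631024
cos θ = 0.866011

θ = arccos(0.866011)
θ = 30.00°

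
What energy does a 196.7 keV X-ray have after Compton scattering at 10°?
195.5564 keV

First convert energy to wavelength:
λ = hc/E, with hc ≈ 1239.842 keV·pm (i.e. 1239.842 eV·nm)

For E = 196.7 keV = 196700 eV:
λ = 1239.842 keV·pm / 196.7 keV
λ = 6.3032 pm

Calculate the Compton shift:
Δλ = λ_C(1 - cos(10°)) = 2.4263 × 0.0152
Δλ = 0.0369 pm

Final wavelength:
λ' = 6.3032 + 0.0369 = 6.3401 pm

Final energy:
E' = hc/λ' = 1239.842 / 6.3401 = 195.5564 keV

(Intermediate values are shown rounded; full precision is carried through to the final answer.)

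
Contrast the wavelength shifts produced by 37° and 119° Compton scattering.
119° produces the larger shift by a factor of 7.374

Calculate both shifts using Δλ = λ_C(1 - cos θ):

For θ₁ = 37°:
Δλ₁ = 2.4263 × (1 - cos(37°))
Δλ₁ = 2.4263 × 0.2014
Δλ₁ = 0.4886 pm

For θ₂ = 119°:
Δλ₂ = 2.4263 × (1 - cos(119°))
Δλ₂ = 2.4263 × 1.4848
Δλ₂ = 3.6026 pm

The 119° angle produces the larger shift.
Ratio: 3.6026/0.4886 = 7.374

(Intermediate values are shown rounded; full precision is carried through to the final answer.)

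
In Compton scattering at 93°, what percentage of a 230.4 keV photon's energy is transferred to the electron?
0.3218 (or 32.18%)

Calculate initial and final photon energies:

Initial: E₀ = 230.4 keV → λ₀ = 5.3813 pm
Compton shift: Δλ = 2.5533 pm
Final wavelength: λ' = 7.9346 pm
Final energy: E' = 156.2586 keV

Fractional energy loss:
(E₀ - E')/E₀ = (230.4000 - 156.2586)/230.4000
= 74.1414/230.4000
= 0.3218
= 32.18%

(Intermediate values are shown rounded; full precision is carried through to the final answer.)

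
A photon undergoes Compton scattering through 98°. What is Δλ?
2.7640 pm

Using the Compton scattering formula:
Δλ = λ_C(1 - cos θ)

where λ_C = h/(m_e·c) ≈ 2.4263 pm is the Compton wavelength of an electron.

For θ = 98°:
cos(98°) = -0.1392
1 - cos(98°) = 1.1392

Δλ = 2.4263 × 1.1392
Δλ = 2.7640 pm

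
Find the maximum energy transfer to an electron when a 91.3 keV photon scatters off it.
24.0361 keV

Maximum energy transfer occurs at θ = 180° (backscattering).

Initial photon: E₀ = 91.3 keV → λ₀ = 13.5799 pm

Maximum Compton shift (at 180°):
Δλ_max = 2λ_C = 2 × 2.4263 = 4.8526 pm

Final wavelength:
λ' = 13.5799 + 4.8526 = 18.4325 pm

Minimum photon energy (maximum energy to electron):
E'_min = hc/λ' = 67.2639 keV

Maximum electron kinetic energy:
K_max = E₀ - E'_min = 91.3000 - 67.2639 = 24.0361 keV

(Intermediate values are shown rounded; full precision is carried through to the final answer.)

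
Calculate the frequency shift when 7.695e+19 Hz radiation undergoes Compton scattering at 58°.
1.743e+19 Hz (decrease)

Convert frequency to wavelength (c = 299792458 m/s):
λ₀ = c/f₀ = 299792458/7.695e+19 = 3.8959384e-12 m = 3.8959 pm

Calculate Compton shift:
Δλ = λ_C(1 - cos(58°)) = 1.1406 pm

Final wavelength:
λ' = λ₀ + Δλ = 3.8959 + 1.1406 = 5.0365 pm

Final frequency:
f' = c/λ' = 299792458/5.0365001e-12 = 5.9523966e+19 Hz

Frequency shift (decrease):
Δf = f₀ - f' = 7.695e+19 - 5.9523966e+19 = 1.743e+19 Hz

(Intermediate values are shown rounded; full precision is carried through to the final answer.)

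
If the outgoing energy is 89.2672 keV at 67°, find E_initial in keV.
99.9000 keV

Convert final energy to wavelength (hc ≈ 1239.842 keV·pm):
λ' = hc/E' = 1239.842 / 89.2672 = 13.8891 pm

Calculate the Compton shift:
Δλ = λ_C(1 - cos(67°))
Δλ = 2.4263 × (1 - cos(67°))
Δλ = 1.4783 pm

Initial wavelength:
λ = λ' - Δλ = 13.8891 - 1.4783 = 12.4108 pm

Initial energy:
E = hc/λ = 1239.842 / 12.4108 = 99.9000 keV

(Intermediate values are shown rounded; full precision is carried through to the final answer.)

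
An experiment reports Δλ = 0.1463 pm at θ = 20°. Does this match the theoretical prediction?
Yes, consistent

Calculate the expected shift for θ = 20°:

Δλ_expected = λ_C(1 - cos(20°))
Δλ_expected = 2.4263 × (1 - cos(20°))
Δλ_expected = 2.4263 × 0.0603
Δλ_expected = 0.1463 pm

Given shift: 0.1463 pm
Expected shift: 0.1463 pm
Difference: 0.0000 pm

The values match. This is consistent with Compton scattering at the stated angle.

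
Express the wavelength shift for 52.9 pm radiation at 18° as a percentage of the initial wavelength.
0.2245%

Calculate the Compton shift:
Δλ = λ_C(1 - cos(18°))
Δλ = 2.4263 × (1 - cos(18°))
Δλ = 2.4263 × 0.0489
Δλ = 0.1188 pm

Percentage change:
(Δλ/λ₀) × 100 = (0.1188/52.9) × 100
= 0.2245%

(Intermediate values are shown rounded; full precision is carried through to the final answer.)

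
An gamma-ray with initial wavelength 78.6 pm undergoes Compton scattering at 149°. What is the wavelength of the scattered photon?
83.1061 pm

Using the Compton scattering formula:
λ' = λ + Δλ = λ + λ_C(1 - cos θ)

Given:
- Initial wavelength λ = 78.6 pm
- Scattering angle θ = 149°
- Compton wavelength λ_C ≈ 2.4263 pm

Calculate the shift:
Δλ = 2.4263 × (1 - cos(149°))
Δλ = 2.4263 × 1.8572
Δλ = 4.5061 pm

Final wavelength:
λ' = 78.6 + 4.5061 = 83.1061 pm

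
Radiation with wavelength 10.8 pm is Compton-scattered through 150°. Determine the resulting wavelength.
15.3276 pm

Using the Compton scattering formula:
λ' = λ + Δλ = λ + λ_C(1 - cos θ)

Given:
- Initial wavelength λ = 10.8 pm
- Scattering angle θ = 150°
- Compton wavelength λ_C ≈ 2.4263 pm

Calculate the shift:
Δλ = 2.4263 × (1 - cos(150°))
Δλ = 2.4263 × 1.8660
Δλ = 4.5276 pm

Final wavelength:
λ' = 10.8 + 4.5276 = 15.3276 pm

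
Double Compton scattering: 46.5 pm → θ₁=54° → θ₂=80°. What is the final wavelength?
49.5051 pm

Apply Compton shift twice:

First scattering at θ₁ = 54°:
Δλ₁ = λ_C(1 - cos(54°))
Δλ₁ = 2.4263 × 0.4122
Δλ₁ = 1.0002 pm

After first scattering:
λ₁ = 46.5 + 1.0002 = 47.5002 pm

Second scattering at θ₂ = 80°:
Δλ₂ = λ_C(1 - cos(80°))
Δλ₂ = 2.4263 × 0.8264
Δλ₂ = 2.0050 pm

Final wavelength:
λ₂ = 47.5002 + 2.0050 = 49.5051 pm

Total shift: Δλ_total = 1.0002 + 2.0050 = 3.0051 pm

(Intermediate values are shown rounded; full precision is carried through to the final answer.)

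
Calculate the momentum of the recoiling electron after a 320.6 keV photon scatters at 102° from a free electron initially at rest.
2.1401e-22 kg·m/s

The electron is initially at rest, so by conservation of momentum:
p⃗_e = p⃗₀ − p⃗'  (incident photon momentum minus scattered photon momentum)

Photon momentum magnitudes (p = h/λ = E/c):
λ₀ = hc/E₀ = 3.8673 pm → p₀ = h/λ₀ = 1.7134e-22 kg·m/s
Δλ = λ_C(1 − cos 102°) = 2.9308 pm
λ' = 6.7980 pm → p' = h/λ' = 9.7471e-23 kg·m/s

The scattered photon makes angle θ = 102° with the incident direction, so by the law of cosines:
|p⃗_e|² = p₀² + p'² − 2p₀p'cos θ
|p⃗_e|² = (1.7134e-22)² + (9.7471e-23)² − 2·1.7134e-22·9.7471e-23·cos(102°)
|p⃗_e| = 2.1401e-22 kg·m/s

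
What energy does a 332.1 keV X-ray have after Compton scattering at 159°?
147.1657 keV

First convert energy to wavelength:
λ = hc/E, with hc ≈ 1239.842 keV·pm (i.e. 1239.842 eV·nm)

For E = 332.1 keV = 332100 eV:
λ = 1239.842 keV·pm / 332.1 keV
λ = 3.7333 pm

Calculate the Compton shift:
Δλ = λ_C(1 - cos(159°)) = 2.4263 × 1.9336
Δλ = 4.6915 pm

Final wavelength:
λ' = 3.7333 + 4.6915 = 8.4248 pm

Final energy:
E' = hc/λ' = 1239.842 / 8.4248 = 147.1657 keV

(Intermediate values are shown rounded; full precision is carried through to the final answer.)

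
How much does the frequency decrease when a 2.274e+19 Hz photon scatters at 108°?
4.415e+18 Hz (decrease)

Convert frequency to wavelength (c = 299792458 m/s):
λ₀ = c/f₀ = 299792458/2.274e+19 = 1.3183485e-11 m = 13.1835 pm

Calculate Compton shift:
Δλ = λ_C(1 - cos(108°)) = 3.1761 pm

Final wavelength:
λ' = λ₀ + Δλ = 13.1835 + 3.1761 = 16.3596 pm

Final frequency:
f' = c/λ' = 299792458/1.6359567e-11 = 1.8325208e+19 Hz

Frequency shift (decrease):
Δf = f₀ - f' = 2.274e+19 - 1.8325208e+19 = 4.415e+18 Hz

(Intermediate values are shown rounded; full precision is carried through to the final answer.)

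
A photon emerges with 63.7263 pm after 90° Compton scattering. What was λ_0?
61.3000 pm

From λ' = λ + Δλ, we have λ = λ' - Δλ

First calculate the Compton shift:
Δλ = λ_C(1 - cos θ)
Δλ = 2.4263 × (1 - cos(90°))
Δλ = 2.4263 × 1.0000
Δλ = 2.4263 pm

Initial wavelength:
λ = λ' - Δλ
λ = 63.7263 - 2.4263
λ = 61.3000 pm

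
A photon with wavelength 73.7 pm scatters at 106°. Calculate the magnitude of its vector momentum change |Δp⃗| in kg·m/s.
1.4073e-23 kg·m/s

Photon momentum magnitude is p = h/λ.

Initial momentum:
p₀ = h/λ = 6.6261e-34/7.3700e-11 = 8.9906e-24 kg·m/s

After scattering:
λ' = λ + Δλ = 73.7 + 3.0951 = 76.7951 pm
p' = h/λ' = 6.6261e-34/7.6795e-11 = 8.6282e-24 kg·m/s

Momentum is a vector; the scattered photon's direction makes angle θ = 106° with the incident direction. The magnitude of the vector change Δp⃗ = p⃗₀ − p⃗' is found from the law of cosines:
|Δp⃗|² = p₀² + p'² − 2p₀p'cos θ
|Δp⃗|² = (8.9906e-24)² + (8.6282e-24)² − 2·8.9906e-24·8.6282e-24·cos(106°)
|Δp⃗| = 1.4073e-23 kg·m/s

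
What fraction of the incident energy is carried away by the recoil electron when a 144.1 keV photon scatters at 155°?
0.3496 (or 34.96%)

Calculate initial and final photon energies:

Initial: E₀ = 144.1 keV → λ₀ = 8.6040 pm
Compton shift: Δλ = 4.6253 pm
Final wavelength: λ' = 13.2293 pm
Final energy: E' = 93.7192 keV

Fractional energy loss:
(E₀ - E')/E₀ = (144.1000 - 93.7192)/144.1000
= 50.3808/144.1000
= 0.3496
= 34.96%

(Intermediate values are shown rounded; full precision is carried through to the final answer.)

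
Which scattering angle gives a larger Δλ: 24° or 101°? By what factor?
101° produces the larger shift by a factor of 13.774

Calculate both shifts using Δλ = λ_C(1 - cos θ):

For θ₁ = 24°:
Δλ₁ = 2.4263 × (1 - cos(24°))
Δλ₁ = 2.4263 × 0.0865
Δλ₁ = 0.2098 pm

For θ₂ = 101°:
Δλ₂ = 2.4263 × (1 - cos(101°))
Δλ₂ = 2.4263 × 1.1908
Δλ₂ = 2.8893 pm

The 101° angle produces the larger shift.
Ratio: 2.8893/0.2098 = 13.774

(Intermediate values are shown rounded; full precision is carried through to the final answer.)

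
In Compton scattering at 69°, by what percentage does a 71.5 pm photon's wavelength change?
2.1773%

Calculate the Compton shift:
Δλ = λ_C(1 - cos(69°))
Δλ = 2.4263 × (1 - cos(69°))
Δλ = 2.4263 × 0.6416
Δλ = 1.5568 pm

Percentage change:
(Δλ/λ₀) × 100 = (1.5568/71.5) × 100
= 2.1773%

(Intermediate values are shown rounded; full precision is carried through to the final answer.)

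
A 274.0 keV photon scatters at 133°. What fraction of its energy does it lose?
0.4742 (or 47.42%)

Calculate initial and final photon energies:

Initial: E₀ = 274.0 keV → λ₀ = 4.5250 pm
Compton shift: Δλ = 4.0810 pm
Final wavelength: λ' = 8.6060 pm
Final energy: E' = 144.0668 keV

Fractional energy loss:
(E₀ - E')/E₀ = (274.0000 - 144.0668)/274.0000
= 129.9332/274.0000
= 0.4742
= 47.42%

(Intermediate values are shown rounded; full precision is carried through to the final answer.)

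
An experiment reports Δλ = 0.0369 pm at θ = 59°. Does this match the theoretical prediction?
No, inconsistent

Calculate the expected shift for θ = 59°:

Δλ_expected = λ_C(1 - cos(59°))
Δλ_expected = 2.4263 × (1 - cos(59°))
Δλ_expected = 2.4263 × 0.4850
Δλ_expected = 1.1767 pm

Given shift: 0.0369 pm
Expected shift: 1.1767 pm
Difference: 1.1398 pm

The values do not match. The given shift corresponds to θ ≈ 10.0°, not 59°.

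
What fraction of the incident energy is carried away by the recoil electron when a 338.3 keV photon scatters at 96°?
0.4224 (or 42.24%)

Calculate initial and final photon energies:

Initial: E₀ = 338.3 keV → λ₀ = 3.6649 pm
Compton shift: Δλ = 2.6799 pm
Final wavelength: λ' = 6.3448 pm
Final energy: E' = 195.4093 keV

Fractional energy loss:
(E₀ - E')/E₀ = (338.3000 - 195.4093)/338.3000
= 142.8907/338.3000
= 0.4224
= 42.24%

(Intermediate values are shown rounded; full precision is carried through to the final answer.)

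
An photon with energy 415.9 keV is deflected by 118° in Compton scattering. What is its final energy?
189.3901 keV

First convert energy to wavelength:
λ = hc/E, with hc ≈ 1239.842 keV·pm (i.e. 1239.842 eV·nm)

For E = 415.9 keV = 415900 eV:
λ = 1239.842 keV·pm / 415.9 keV
λ = 2.9811 pm

Calculate the Compton shift:
Δλ = λ_C(1 - cos(118°)) = 2.4263 × 1.4695
Δλ = 3.5654 pm

Final wavelength:
λ' = 2.9811 + 3.5654 = 6.5465 pm

Final energy:
E' = hc/λ' = 1239.842 / 6.5465 = 189.3901 keV

(Intermediate values are shown rounded; full precision is carried through to the final answer.)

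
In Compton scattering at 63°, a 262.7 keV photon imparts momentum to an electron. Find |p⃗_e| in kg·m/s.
1.3324e-22 kg·m/s

The electron is initially at rest, so by conservation of momentum:
p⃗_e = p⃗₀ − p⃗'  (incident photon momentum minus scattered photon momentum)

Photon momentum magnitudes (p = h/λ = E/c):
λ₀ = hc/E₀ = 4.7196 pm → p₀ = h/λ₀ = 1.4039e-22 kg·m/s
Δλ = λ_C(1 − cos 63°) = 1.3248 pm
λ' = 6.0444 pm → p' = h/λ' = 1.0962e-22 kg·m/s

The scattered photon makes angle θ = 63° with the incident direction, so by the law of cosines:
|p⃗_e|² = p₀² + p'² − 2p₀p'cos θ
|p⃗_e|² = (1.4039e-22)² + (1.0962e-22)² − 2·1.4039e-22·1.0962e-22·cos(63°)
|p⃗_e| = 1.3324e-22 kg·m/s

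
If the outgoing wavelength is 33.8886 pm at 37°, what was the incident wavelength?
33.4000 pm

From λ' = λ + Δλ, we have λ = λ' - Δλ

First calculate the Compton shift:
Δλ = λ_C(1 - cos θ)
Δλ = 2.4263 × (1 - cos(37°))
Δλ = 2.4263 × 0.2014
Δλ = 0.4886 pm

Initial wavelength:
λ = λ' - Δλ
λ = 33.8886 - 0.4886
λ = 33.4000 pm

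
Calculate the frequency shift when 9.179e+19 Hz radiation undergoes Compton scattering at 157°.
5.397e+19 Hz (decrease)

Convert frequency to wavelength (c = 299792458 m/s):
λ₀ = c/f₀ = 299792458/9.179e+19 = 3.2660688e-12 m = 3.2661 pm

Calculate Compton shift:
Δλ = λ_C(1 - cos(157°)) = 4.6597 pm

Final wavelength:
λ' = λ₀ + Δλ = 3.2661 + 4.6597 = 7.9258 pm

Final frequency:
f' = c/λ' = 299792458/7.9258094e-12 = 3.7824838e+19 Hz

Frequency shift (decrease):
Δf = f₀ - f' = 9.179e+19 - 3.7824838e+19 = 5.397e+19 Hz

(Intermediate values are shown rounded; full precision is carried through to the final answer.)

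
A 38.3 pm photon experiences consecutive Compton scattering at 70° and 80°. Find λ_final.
41.9014 pm

Apply Compton shift twice:

First scattering at θ₁ = 70°:
Δλ₁ = λ_C(1 - cos(70°))
Δλ₁ = 2.4263 × 0.6580
Δλ₁ = 1.5965 pm

After first scattering:
λ₁ = 38.3 + 1.5965 = 39.8965 pm

Second scattering at θ₂ = 80°:
Δλ₂ = λ_C(1 - cos(80°))
Δλ₂ = 2.4263 × 0.8264
Δλ₂ = 2.0050 pm

Final wavelength:
λ₂ = 39.8965 + 2.0050 = 41.9014 pm

Total shift: Δλ_total = 1.5965 + 2.0050 = 3.6014 pm

(Intermediate values are shown rounded; full precision is carried through to the final answer.)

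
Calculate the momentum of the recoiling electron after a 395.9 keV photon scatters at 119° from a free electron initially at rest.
2.7319e-22 kg·m/s

The electron is initially at rest, so by conservation of momentum:
p⃗_e = p⃗₀ − p⃗'  (incident photon momentum minus scattered photon momentum)

Photon momentum magnitudes (p = h/λ = E/c):
λ₀ = hc/E₀ = 3.1317 pm → p₀ = h/λ₀ = 2.1158e-22 kg·m/s
Δλ = λ_C(1 − cos 119°) = 3.6026 pm
λ' = 6.7343 pm → p' = h/λ' = 9.8393e-23 kg·m/s

The scattered photon makes angle θ = 119° with the incident direction, so by the law of cosines:
|p⃗_e|² = p₀² + p'² − 2p₀p'cos θ
|p⃗_e|² = (2.1158e-22)² + (9.8393e-23)² − 2·2.1158e-22·9.8393e-23·cos(119°)
|p⃗_e| = 2.7319e-22 kg·m/s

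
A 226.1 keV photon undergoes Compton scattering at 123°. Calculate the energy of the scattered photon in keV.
134.3074 keV

First convert energy to wavelength:
λ = hc/E, with hc ≈ 1239.842 keV·pm (i.e. 1239.842 eV·nm)

For E = 226.1 keV = 226100 eV:
λ = 1239.842 keV·pm / 226.1 keV
λ = 5.4836 pm

Calculate the Compton shift:
Δλ = λ_C(1 - cos(123°)) = 2.4263 × 1.5446
Δλ = 3.7478 pm

Final wavelength:
λ' = 5.4836 + 3.7478 = 9.2314 pm

Final energy:
E' = hc/λ' = 1239.842 / 9.2314 = 134.3074 keV

(Intermediate values are shown rounded; full precision is carried through to the final answer.)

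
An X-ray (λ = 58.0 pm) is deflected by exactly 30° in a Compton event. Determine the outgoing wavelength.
58.3251 pm

Using the Compton formula: λ' = λ + λ_C(1 − cos θ)

For θ = 30°, cos θ = √3/2 (exact) ≈ 0.8660, so:
1 − cos 30° = 1 − (√3/2) ≈ 0.1340

Δλ = λ_C × 0.1340 = 2.4263 × 0.1340 = 0.3251 pm

λ' = 58.0 + 0.3251 = 58.3251 pm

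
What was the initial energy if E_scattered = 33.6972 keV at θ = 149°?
38.4000 keV

Convert final energy to wavelength (hc ≈ 1239.842 keV·pm):
λ' = hc/E' = 1239.842 / 33.6972 = 36.7936 pm

Calculate the Compton shift:
Δλ = λ_C(1 - cos(149°))
Δλ = 2.4263 × (1 - cos(149°))
Δλ = 4.5061 pm

Initial wavelength:
λ = λ' - Δλ = 36.7936 - 4.5061 = 32.2876 pm

Initial energy:
E = hc/λ = 1239.842 / 32.2876 = 38.4000 keV

(Intermediate values are shown rounded; full precision is carried through to the final answer.)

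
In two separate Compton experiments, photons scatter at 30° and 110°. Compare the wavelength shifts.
110° produces the larger shift by a factor of 10.017

Calculate both shifts using Δλ = λ_C(1 - cos θ):

For θ₁ = 30°:
Δλ₁ = 2.4263 × (1 - cos(30°))
Δλ₁ = 2.4263 × 0.1340
Δλ₁ = 0.3251 pm

For θ₂ = 110°:
Δλ₂ = 2.4263 × (1 - cos(110°))
Δλ₂ = 2.4263 × 1.3420
Δλ₂ = 3.2562 pm

The 110° angle produces the larger shift.
Ratio: 3.2562/0.3251 = 10.017

(Intermediate values are shown rounded; full precision is carried through to the final answer.)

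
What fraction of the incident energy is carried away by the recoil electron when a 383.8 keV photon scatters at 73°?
0.3470 (or 34.70%)

Calculate initial and final photon energies:

Initial: E₀ = 383.8 keV → λ₀ = 3.2304 pm
Compton shift: Δλ = 1.7169 pm
Final wavelength: λ' = 4.9474 pm
Final energy: E' = 250.6066 keV

Fractional energy loss:
(E₀ - E')/E₀ = (383.8000 - 250.6066)/383.8000
= 133.1934/383.8000
= 0.3470
= 34.70%

(Intermediate values are shown rounded; full precision is carried through to the final answer.)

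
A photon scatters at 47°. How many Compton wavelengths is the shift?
0.3180 λ_C

The Compton shift formula is:
Δλ = λ_C(1 - cos θ)

Dividing both sides by λ_C:
Δλ/λ_C = 1 - cos θ

For θ = 47°:
Δλ/λ_C = 1 - cos(47°)
Δλ/λ_C = 1 - 0.6820
Δλ/λ_C = 0.3180

This means the shift is 0.3180 × λ_C = 0.7716 pm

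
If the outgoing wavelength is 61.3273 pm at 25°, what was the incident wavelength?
61.1000 pm

From λ' = λ + Δλ, we have λ = λ' - Δλ

First calculate the Compton shift:
Δλ = λ_C(1 - cos θ)
Δλ = 2.4263 × (1 - cos(25°))
Δλ = 2.4263 × 0.0937
Δλ = 0.2273 pm

Initial wavelength:
λ = λ' - Δλ
λ = 61.3273 - 0.2273
λ = 61.1000 pm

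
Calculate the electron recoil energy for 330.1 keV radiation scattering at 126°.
167.1434 keV

By energy conservation: K_e = E_initial - E_final

First find the scattered photon energy:
Initial wavelength: λ = hc/E = 3.7560 pm
Compton shift: Δλ = λ_C(1 - cos(126°)) = 3.8525 pm
Final wavelength: λ' = 3.7560 + 3.8525 = 7.6084 pm
Final photon energy: E' = hc/λ' = 162.9566 keV

Electron kinetic energy:
K_e = E - E' = 330.1000 - 162.9566 = 167.1434 keV

(Intermediate values are shown rounded; full precision is carried through to the final answer.)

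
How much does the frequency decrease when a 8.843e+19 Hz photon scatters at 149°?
5.046e+19 Hz (decrease)

Convert frequency to wavelength (c = 299792458 m/s):
λ₀ = c/f₀ = 299792458/8.843e+19 = 3.3901669e-12 m = 3.3902 pm

Calculate Compton shift:
Δλ = λ_C(1 - cos(149°)) = 4.5061 pm

Final wavelength:
λ' = λ₀ + Δλ = 3.3902 + 4.5061 = 7.8962 pm

Final frequency:
f' = c/λ' = 299792458/7.8962309e-12 = 3.7966526e+19 Hz

Frequency shift (decrease):
Δf = f₀ - f' = 8.843e+19 - 3.7966526e+19 = 5.046e+19 Hz

(Intermediate values are shown rounded; full precision is carried through to the final answer.)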